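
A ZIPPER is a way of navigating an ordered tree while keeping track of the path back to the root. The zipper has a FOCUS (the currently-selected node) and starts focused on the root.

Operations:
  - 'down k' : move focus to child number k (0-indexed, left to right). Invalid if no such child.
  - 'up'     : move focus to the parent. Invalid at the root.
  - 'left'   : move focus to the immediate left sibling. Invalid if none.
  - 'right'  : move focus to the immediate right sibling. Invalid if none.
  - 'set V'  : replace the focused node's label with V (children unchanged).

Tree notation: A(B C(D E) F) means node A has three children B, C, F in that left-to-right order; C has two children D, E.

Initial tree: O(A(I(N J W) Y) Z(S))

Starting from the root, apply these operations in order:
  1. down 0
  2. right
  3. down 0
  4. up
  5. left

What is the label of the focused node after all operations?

Step 1 (down 0): focus=A path=0 depth=1 children=['I', 'Y'] left=[] right=['Z'] parent=O
Step 2 (right): focus=Z path=1 depth=1 children=['S'] left=['A'] right=[] parent=O
Step 3 (down 0): focus=S path=1/0 depth=2 children=[] left=[] right=[] parent=Z
Step 4 (up): focus=Z path=1 depth=1 children=['S'] left=['A'] right=[] parent=O
Step 5 (left): focus=A path=0 depth=1 children=['I', 'Y'] left=[] right=['Z'] parent=O

Answer: A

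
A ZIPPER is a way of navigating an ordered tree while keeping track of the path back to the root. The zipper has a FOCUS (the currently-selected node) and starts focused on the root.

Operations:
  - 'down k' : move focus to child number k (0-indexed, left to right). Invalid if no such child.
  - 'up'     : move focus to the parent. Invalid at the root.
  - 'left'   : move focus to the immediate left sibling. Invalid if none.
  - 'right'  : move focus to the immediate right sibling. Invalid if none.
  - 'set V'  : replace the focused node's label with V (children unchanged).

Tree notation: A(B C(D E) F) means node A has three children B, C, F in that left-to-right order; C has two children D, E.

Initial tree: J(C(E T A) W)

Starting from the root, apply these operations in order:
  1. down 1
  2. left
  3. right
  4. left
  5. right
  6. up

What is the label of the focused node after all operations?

Step 1 (down 1): focus=W path=1 depth=1 children=[] left=['C'] right=[] parent=J
Step 2 (left): focus=C path=0 depth=1 children=['E', 'T', 'A'] left=[] right=['W'] parent=J
Step 3 (right): focus=W path=1 depth=1 children=[] left=['C'] right=[] parent=J
Step 4 (left): focus=C path=0 depth=1 children=['E', 'T', 'A'] left=[] right=['W'] parent=J
Step 5 (right): focus=W path=1 depth=1 children=[] left=['C'] right=[] parent=J
Step 6 (up): focus=J path=root depth=0 children=['C', 'W'] (at root)

Answer: J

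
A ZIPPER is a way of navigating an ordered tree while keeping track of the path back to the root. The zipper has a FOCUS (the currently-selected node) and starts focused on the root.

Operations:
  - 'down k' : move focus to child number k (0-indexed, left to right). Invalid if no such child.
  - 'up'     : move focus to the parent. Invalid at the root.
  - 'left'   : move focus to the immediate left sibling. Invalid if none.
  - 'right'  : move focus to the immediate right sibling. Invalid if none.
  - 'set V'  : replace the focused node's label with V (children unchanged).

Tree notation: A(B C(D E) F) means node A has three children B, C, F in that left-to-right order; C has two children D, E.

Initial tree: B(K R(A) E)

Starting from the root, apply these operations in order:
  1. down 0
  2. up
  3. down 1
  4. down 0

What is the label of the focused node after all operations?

Step 1 (down 0): focus=K path=0 depth=1 children=[] left=[] right=['R', 'E'] parent=B
Step 2 (up): focus=B path=root depth=0 children=['K', 'R', 'E'] (at root)
Step 3 (down 1): focus=R path=1 depth=1 children=['A'] left=['K'] right=['E'] parent=B
Step 4 (down 0): focus=A path=1/0 depth=2 children=[] left=[] right=[] parent=R

Answer: A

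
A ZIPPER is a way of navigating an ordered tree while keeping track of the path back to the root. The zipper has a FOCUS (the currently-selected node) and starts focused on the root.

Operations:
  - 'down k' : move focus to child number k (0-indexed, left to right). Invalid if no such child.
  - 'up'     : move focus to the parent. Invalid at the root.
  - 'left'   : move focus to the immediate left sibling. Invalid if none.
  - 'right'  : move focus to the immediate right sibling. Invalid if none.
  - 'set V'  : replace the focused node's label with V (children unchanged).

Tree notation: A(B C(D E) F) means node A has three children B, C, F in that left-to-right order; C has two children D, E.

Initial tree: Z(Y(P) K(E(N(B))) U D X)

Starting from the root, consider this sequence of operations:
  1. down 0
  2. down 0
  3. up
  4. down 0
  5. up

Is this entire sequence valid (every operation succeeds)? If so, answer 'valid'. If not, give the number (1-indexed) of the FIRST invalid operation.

Answer: valid

Derivation:
Step 1 (down 0): focus=Y path=0 depth=1 children=['P'] left=[] right=['K', 'U', 'D', 'X'] parent=Z
Step 2 (down 0): focus=P path=0/0 depth=2 children=[] left=[] right=[] parent=Y
Step 3 (up): focus=Y path=0 depth=1 children=['P'] left=[] right=['K', 'U', 'D', 'X'] parent=Z
Step 4 (down 0): focus=P path=0/0 depth=2 children=[] left=[] right=[] parent=Y
Step 5 (up): focus=Y path=0 depth=1 children=['P'] left=[] right=['K', 'U', 'D', 'X'] parent=Z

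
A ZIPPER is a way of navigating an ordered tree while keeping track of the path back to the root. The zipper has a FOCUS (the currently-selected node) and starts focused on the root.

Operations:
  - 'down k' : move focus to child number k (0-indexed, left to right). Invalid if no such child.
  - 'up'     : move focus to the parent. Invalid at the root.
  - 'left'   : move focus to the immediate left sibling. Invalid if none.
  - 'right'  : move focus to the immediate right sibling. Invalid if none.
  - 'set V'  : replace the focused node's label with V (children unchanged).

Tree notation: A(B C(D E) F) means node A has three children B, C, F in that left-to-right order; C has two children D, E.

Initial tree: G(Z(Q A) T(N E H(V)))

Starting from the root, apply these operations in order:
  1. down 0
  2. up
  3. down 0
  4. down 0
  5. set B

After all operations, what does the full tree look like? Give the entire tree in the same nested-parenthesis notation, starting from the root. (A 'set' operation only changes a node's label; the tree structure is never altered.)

Answer: G(Z(B A) T(N E H(V)))

Derivation:
Step 1 (down 0): focus=Z path=0 depth=1 children=['Q', 'A'] left=[] right=['T'] parent=G
Step 2 (up): focus=G path=root depth=0 children=['Z', 'T'] (at root)
Step 3 (down 0): focus=Z path=0 depth=1 children=['Q', 'A'] left=[] right=['T'] parent=G
Step 4 (down 0): focus=Q path=0/0 depth=2 children=[] left=[] right=['A'] parent=Z
Step 5 (set B): focus=B path=0/0 depth=2 children=[] left=[] right=['A'] parent=Z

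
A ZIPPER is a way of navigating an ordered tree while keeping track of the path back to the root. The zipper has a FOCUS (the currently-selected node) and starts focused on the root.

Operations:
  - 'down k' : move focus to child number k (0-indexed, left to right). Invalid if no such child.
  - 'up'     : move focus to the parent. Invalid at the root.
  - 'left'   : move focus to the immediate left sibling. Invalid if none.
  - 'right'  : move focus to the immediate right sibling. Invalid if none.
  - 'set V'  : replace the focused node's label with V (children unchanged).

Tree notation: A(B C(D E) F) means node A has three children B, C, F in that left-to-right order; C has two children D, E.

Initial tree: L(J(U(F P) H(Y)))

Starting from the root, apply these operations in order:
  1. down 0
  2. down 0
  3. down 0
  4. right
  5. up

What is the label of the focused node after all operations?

Answer: U

Derivation:
Step 1 (down 0): focus=J path=0 depth=1 children=['U', 'H'] left=[] right=[] parent=L
Step 2 (down 0): focus=U path=0/0 depth=2 children=['F', 'P'] left=[] right=['H'] parent=J
Step 3 (down 0): focus=F path=0/0/0 depth=3 children=[] left=[] right=['P'] parent=U
Step 4 (right): focus=P path=0/0/1 depth=3 children=[] left=['F'] right=[] parent=U
Step 5 (up): focus=U path=0/0 depth=2 children=['F', 'P'] left=[] right=['H'] parent=J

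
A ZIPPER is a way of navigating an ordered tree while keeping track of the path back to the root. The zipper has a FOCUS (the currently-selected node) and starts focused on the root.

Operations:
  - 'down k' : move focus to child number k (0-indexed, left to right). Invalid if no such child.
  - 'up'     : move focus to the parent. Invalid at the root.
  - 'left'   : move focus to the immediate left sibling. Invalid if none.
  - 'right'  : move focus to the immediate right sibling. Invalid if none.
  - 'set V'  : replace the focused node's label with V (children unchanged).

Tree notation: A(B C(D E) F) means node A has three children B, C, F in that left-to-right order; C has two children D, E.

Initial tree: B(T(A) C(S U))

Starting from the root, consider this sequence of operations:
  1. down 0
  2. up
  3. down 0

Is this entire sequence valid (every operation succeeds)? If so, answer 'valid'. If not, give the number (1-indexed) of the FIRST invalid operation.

Answer: valid

Derivation:
Step 1 (down 0): focus=T path=0 depth=1 children=['A'] left=[] right=['C'] parent=B
Step 2 (up): focus=B path=root depth=0 children=['T', 'C'] (at root)
Step 3 (down 0): focus=T path=0 depth=1 children=['A'] left=[] right=['C'] parent=B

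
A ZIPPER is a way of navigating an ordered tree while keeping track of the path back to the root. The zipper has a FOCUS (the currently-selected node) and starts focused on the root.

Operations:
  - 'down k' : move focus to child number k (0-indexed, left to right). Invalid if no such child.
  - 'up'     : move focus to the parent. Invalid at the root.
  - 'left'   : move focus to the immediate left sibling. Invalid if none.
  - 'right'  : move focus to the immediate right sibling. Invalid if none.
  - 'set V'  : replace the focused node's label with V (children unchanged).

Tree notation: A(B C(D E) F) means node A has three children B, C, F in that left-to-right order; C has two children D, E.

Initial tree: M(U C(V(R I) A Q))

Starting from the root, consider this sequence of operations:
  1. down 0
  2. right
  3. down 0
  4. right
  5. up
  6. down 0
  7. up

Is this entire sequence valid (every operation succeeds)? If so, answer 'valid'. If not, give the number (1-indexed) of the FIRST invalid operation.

Step 1 (down 0): focus=U path=0 depth=1 children=[] left=[] right=['C'] parent=M
Step 2 (right): focus=C path=1 depth=1 children=['V', 'A', 'Q'] left=['U'] right=[] parent=M
Step 3 (down 0): focus=V path=1/0 depth=2 children=['R', 'I'] left=[] right=['A', 'Q'] parent=C
Step 4 (right): focus=A path=1/1 depth=2 children=[] left=['V'] right=['Q'] parent=C
Step 5 (up): focus=C path=1 depth=1 children=['V', 'A', 'Q'] left=['U'] right=[] parent=M
Step 6 (down 0): focus=V path=1/0 depth=2 children=['R', 'I'] left=[] right=['A', 'Q'] parent=C
Step 7 (up): focus=C path=1 depth=1 children=['V', 'A', 'Q'] left=['U'] right=[] parent=M

Answer: valid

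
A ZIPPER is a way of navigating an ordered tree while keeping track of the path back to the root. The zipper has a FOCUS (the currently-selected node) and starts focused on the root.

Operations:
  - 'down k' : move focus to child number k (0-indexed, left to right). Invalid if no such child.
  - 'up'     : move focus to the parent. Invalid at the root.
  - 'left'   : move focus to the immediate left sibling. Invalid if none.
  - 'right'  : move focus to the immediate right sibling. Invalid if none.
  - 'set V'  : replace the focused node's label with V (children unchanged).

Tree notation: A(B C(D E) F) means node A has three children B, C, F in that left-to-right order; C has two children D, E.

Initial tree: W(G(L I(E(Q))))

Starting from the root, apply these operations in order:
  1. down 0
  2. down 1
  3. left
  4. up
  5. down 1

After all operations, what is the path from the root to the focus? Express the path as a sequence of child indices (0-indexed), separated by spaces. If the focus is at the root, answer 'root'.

Answer: 0 1

Derivation:
Step 1 (down 0): focus=G path=0 depth=1 children=['L', 'I'] left=[] right=[] parent=W
Step 2 (down 1): focus=I path=0/1 depth=2 children=['E'] left=['L'] right=[] parent=G
Step 3 (left): focus=L path=0/0 depth=2 children=[] left=[] right=['I'] parent=G
Step 4 (up): focus=G path=0 depth=1 children=['L', 'I'] left=[] right=[] parent=W
Step 5 (down 1): focus=I path=0/1 depth=2 children=['E'] left=['L'] right=[] parent=G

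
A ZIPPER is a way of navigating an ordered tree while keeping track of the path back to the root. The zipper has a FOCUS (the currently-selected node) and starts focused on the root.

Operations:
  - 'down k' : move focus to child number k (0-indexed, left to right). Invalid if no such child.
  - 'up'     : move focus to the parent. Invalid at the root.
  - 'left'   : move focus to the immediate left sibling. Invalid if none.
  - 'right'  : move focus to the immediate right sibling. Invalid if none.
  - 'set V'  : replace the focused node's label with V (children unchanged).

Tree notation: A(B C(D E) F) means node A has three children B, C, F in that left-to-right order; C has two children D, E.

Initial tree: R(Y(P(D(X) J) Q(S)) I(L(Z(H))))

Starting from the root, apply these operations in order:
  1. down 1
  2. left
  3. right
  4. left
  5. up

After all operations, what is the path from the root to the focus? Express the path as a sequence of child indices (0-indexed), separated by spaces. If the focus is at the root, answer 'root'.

Step 1 (down 1): focus=I path=1 depth=1 children=['L'] left=['Y'] right=[] parent=R
Step 2 (left): focus=Y path=0 depth=1 children=['P', 'Q'] left=[] right=['I'] parent=R
Step 3 (right): focus=I path=1 depth=1 children=['L'] left=['Y'] right=[] parent=R
Step 4 (left): focus=Y path=0 depth=1 children=['P', 'Q'] left=[] right=['I'] parent=R
Step 5 (up): focus=R path=root depth=0 children=['Y', 'I'] (at root)

Answer: root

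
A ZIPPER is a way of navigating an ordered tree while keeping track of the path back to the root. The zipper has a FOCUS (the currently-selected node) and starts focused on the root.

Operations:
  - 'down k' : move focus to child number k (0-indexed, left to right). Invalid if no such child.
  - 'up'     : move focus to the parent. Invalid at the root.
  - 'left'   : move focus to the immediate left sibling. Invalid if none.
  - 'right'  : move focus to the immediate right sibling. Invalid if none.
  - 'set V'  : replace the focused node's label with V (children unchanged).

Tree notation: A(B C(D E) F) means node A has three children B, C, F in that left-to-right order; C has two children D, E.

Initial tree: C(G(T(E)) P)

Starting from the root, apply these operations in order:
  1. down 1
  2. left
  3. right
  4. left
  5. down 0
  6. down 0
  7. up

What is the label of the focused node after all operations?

Answer: T

Derivation:
Step 1 (down 1): focus=P path=1 depth=1 children=[] left=['G'] right=[] parent=C
Step 2 (left): focus=G path=0 depth=1 children=['T'] left=[] right=['P'] parent=C
Step 3 (right): focus=P path=1 depth=1 children=[] left=['G'] right=[] parent=C
Step 4 (left): focus=G path=0 depth=1 children=['T'] left=[] right=['P'] parent=C
Step 5 (down 0): focus=T path=0/0 depth=2 children=['E'] left=[] right=[] parent=G
Step 6 (down 0): focus=E path=0/0/0 depth=3 children=[] left=[] right=[] parent=T
Step 7 (up): focus=T path=0/0 depth=2 children=['E'] left=[] right=[] parent=G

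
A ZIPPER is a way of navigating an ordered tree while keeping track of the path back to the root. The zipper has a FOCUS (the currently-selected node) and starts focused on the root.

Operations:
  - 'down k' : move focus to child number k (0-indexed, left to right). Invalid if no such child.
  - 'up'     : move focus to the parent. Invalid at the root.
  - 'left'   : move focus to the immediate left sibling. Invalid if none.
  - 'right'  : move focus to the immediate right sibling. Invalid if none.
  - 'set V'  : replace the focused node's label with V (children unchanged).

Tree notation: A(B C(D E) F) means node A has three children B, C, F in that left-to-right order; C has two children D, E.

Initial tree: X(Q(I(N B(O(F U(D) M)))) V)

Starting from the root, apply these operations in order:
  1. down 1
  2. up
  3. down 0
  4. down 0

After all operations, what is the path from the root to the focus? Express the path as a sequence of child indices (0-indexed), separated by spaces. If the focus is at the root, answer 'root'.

Step 1 (down 1): focus=V path=1 depth=1 children=[] left=['Q'] right=[] parent=X
Step 2 (up): focus=X path=root depth=0 children=['Q', 'V'] (at root)
Step 3 (down 0): focus=Q path=0 depth=1 children=['I'] left=[] right=['V'] parent=X
Step 4 (down 0): focus=I path=0/0 depth=2 children=['N', 'B'] left=[] right=[] parent=Q

Answer: 0 0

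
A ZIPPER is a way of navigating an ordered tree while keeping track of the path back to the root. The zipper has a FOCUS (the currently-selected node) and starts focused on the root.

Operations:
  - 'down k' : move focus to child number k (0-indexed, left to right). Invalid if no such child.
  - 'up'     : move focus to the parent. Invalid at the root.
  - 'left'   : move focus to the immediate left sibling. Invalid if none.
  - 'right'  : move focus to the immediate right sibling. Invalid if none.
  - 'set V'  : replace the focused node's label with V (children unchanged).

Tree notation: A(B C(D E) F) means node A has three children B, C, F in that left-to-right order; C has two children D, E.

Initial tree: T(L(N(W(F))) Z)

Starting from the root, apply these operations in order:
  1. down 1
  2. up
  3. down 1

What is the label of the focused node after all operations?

Answer: Z

Derivation:
Step 1 (down 1): focus=Z path=1 depth=1 children=[] left=['L'] right=[] parent=T
Step 2 (up): focus=T path=root depth=0 children=['L', 'Z'] (at root)
Step 3 (down 1): focus=Z path=1 depth=1 children=[] left=['L'] right=[] parent=T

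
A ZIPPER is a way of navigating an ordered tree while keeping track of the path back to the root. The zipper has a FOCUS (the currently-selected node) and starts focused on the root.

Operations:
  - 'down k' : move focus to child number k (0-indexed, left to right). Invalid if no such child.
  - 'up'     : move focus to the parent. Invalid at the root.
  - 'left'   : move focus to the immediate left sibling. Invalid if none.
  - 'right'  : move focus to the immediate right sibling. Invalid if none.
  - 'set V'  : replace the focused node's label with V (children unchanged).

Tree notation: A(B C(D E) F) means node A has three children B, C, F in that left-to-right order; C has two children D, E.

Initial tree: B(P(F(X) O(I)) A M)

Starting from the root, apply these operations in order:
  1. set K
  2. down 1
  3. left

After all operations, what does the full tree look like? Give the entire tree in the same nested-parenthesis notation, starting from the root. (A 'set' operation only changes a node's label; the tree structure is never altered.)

Answer: K(P(F(X) O(I)) A M)

Derivation:
Step 1 (set K): focus=K path=root depth=0 children=['P', 'A', 'M'] (at root)
Step 2 (down 1): focus=A path=1 depth=1 children=[] left=['P'] right=['M'] parent=K
Step 3 (left): focus=P path=0 depth=1 children=['F', 'O'] left=[] right=['A', 'M'] parent=K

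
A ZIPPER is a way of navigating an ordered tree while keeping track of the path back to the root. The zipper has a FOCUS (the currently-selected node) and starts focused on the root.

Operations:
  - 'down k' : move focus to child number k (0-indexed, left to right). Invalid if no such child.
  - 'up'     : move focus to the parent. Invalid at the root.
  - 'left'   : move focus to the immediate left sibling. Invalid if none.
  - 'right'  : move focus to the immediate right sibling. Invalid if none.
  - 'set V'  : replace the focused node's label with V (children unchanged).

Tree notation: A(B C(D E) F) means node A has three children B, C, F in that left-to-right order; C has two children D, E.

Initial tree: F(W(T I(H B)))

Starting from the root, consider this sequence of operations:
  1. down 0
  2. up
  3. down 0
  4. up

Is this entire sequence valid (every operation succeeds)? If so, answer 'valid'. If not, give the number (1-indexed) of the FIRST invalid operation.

Step 1 (down 0): focus=W path=0 depth=1 children=['T', 'I'] left=[] right=[] parent=F
Step 2 (up): focus=F path=root depth=0 children=['W'] (at root)
Step 3 (down 0): focus=W path=0 depth=1 children=['T', 'I'] left=[] right=[] parent=F
Step 4 (up): focus=F path=root depth=0 children=['W'] (at root)

Answer: valid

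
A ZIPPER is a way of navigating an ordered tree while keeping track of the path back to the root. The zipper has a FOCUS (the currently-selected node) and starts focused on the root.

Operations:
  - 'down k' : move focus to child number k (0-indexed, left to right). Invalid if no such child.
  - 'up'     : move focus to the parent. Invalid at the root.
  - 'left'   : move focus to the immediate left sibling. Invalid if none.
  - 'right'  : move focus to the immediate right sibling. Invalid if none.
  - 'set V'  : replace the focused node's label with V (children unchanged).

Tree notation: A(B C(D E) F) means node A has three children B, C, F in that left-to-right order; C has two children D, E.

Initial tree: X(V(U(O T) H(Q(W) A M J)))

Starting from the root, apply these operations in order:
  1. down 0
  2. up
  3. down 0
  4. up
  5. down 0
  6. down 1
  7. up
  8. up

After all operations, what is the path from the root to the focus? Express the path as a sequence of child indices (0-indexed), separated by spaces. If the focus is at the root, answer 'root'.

Step 1 (down 0): focus=V path=0 depth=1 children=['U', 'H'] left=[] right=[] parent=X
Step 2 (up): focus=X path=root depth=0 children=['V'] (at root)
Step 3 (down 0): focus=V path=0 depth=1 children=['U', 'H'] left=[] right=[] parent=X
Step 4 (up): focus=X path=root depth=0 children=['V'] (at root)
Step 5 (down 0): focus=V path=0 depth=1 children=['U', 'H'] left=[] right=[] parent=X
Step 6 (down 1): focus=H path=0/1 depth=2 children=['Q', 'A', 'M', 'J'] left=['U'] right=[] parent=V
Step 7 (up): focus=V path=0 depth=1 children=['U', 'H'] left=[] right=[] parent=X
Step 8 (up): focus=X path=root depth=0 children=['V'] (at root)

Answer: root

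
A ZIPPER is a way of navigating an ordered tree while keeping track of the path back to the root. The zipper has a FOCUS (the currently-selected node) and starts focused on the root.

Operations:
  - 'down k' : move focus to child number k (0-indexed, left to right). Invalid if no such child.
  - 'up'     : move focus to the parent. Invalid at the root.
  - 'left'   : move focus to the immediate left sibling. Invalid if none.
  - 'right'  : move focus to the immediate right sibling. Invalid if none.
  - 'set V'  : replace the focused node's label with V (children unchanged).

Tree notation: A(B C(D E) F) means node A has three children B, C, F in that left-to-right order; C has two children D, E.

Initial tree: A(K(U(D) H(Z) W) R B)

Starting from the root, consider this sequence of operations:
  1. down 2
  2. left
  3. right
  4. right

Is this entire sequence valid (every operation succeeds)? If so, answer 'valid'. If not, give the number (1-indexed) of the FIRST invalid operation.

Step 1 (down 2): focus=B path=2 depth=1 children=[] left=['K', 'R'] right=[] parent=A
Step 2 (left): focus=R path=1 depth=1 children=[] left=['K'] right=['B'] parent=A
Step 3 (right): focus=B path=2 depth=1 children=[] left=['K', 'R'] right=[] parent=A
Step 4 (right): INVALID

Answer: 4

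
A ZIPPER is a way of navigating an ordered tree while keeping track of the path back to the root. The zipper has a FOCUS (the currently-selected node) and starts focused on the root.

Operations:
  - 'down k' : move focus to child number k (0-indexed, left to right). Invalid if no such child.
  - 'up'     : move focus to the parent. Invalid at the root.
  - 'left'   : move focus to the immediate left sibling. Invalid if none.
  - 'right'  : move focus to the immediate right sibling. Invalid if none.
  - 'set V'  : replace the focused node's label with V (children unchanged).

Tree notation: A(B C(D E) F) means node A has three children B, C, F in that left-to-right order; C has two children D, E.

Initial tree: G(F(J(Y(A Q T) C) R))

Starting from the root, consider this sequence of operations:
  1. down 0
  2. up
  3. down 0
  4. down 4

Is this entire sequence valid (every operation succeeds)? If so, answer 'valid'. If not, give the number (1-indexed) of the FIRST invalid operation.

Step 1 (down 0): focus=F path=0 depth=1 children=['J', 'R'] left=[] right=[] parent=G
Step 2 (up): focus=G path=root depth=0 children=['F'] (at root)
Step 3 (down 0): focus=F path=0 depth=1 children=['J', 'R'] left=[] right=[] parent=G
Step 4 (down 4): INVALID

Answer: 4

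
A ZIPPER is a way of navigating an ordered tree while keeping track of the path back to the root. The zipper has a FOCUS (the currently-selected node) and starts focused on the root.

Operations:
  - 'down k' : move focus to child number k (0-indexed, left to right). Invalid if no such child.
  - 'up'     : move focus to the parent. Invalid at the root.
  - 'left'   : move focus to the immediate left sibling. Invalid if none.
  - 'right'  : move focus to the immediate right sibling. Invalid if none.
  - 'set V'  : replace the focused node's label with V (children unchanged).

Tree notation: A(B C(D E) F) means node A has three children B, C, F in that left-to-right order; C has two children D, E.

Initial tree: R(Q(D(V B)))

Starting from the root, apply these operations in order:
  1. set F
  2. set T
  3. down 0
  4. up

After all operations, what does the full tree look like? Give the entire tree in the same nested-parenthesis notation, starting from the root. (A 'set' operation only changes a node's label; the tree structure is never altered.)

Step 1 (set F): focus=F path=root depth=0 children=['Q'] (at root)
Step 2 (set T): focus=T path=root depth=0 children=['Q'] (at root)
Step 3 (down 0): focus=Q path=0 depth=1 children=['D'] left=[] right=[] parent=T
Step 4 (up): focus=T path=root depth=0 children=['Q'] (at root)

Answer: T(Q(D(V B)))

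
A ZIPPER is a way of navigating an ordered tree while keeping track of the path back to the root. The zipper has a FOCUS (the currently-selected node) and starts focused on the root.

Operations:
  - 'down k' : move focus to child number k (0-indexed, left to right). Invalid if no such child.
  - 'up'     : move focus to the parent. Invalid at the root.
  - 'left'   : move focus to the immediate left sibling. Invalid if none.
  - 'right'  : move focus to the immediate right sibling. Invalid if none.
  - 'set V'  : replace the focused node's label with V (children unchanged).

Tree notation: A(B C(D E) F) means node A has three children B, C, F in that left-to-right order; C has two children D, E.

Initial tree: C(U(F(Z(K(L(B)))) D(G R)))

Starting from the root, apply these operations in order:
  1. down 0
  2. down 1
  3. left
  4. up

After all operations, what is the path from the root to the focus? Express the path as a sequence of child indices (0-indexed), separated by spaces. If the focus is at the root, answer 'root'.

Answer: 0

Derivation:
Step 1 (down 0): focus=U path=0 depth=1 children=['F', 'D'] left=[] right=[] parent=C
Step 2 (down 1): focus=D path=0/1 depth=2 children=['G', 'R'] left=['F'] right=[] parent=U
Step 3 (left): focus=F path=0/0 depth=2 children=['Z'] left=[] right=['D'] parent=U
Step 4 (up): focus=U path=0 depth=1 children=['F', 'D'] left=[] right=[] parent=C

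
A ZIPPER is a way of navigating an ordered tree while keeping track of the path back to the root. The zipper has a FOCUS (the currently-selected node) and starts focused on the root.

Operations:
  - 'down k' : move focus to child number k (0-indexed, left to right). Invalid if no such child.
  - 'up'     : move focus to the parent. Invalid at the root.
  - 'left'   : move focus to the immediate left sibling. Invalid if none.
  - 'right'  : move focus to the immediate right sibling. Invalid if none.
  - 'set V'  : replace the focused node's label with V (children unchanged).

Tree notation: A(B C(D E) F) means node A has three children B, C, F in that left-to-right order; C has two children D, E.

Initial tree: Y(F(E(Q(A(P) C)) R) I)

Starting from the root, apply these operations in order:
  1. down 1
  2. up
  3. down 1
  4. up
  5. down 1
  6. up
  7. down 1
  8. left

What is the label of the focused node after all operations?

Answer: F

Derivation:
Step 1 (down 1): focus=I path=1 depth=1 children=[] left=['F'] right=[] parent=Y
Step 2 (up): focus=Y path=root depth=0 children=['F', 'I'] (at root)
Step 3 (down 1): focus=I path=1 depth=1 children=[] left=['F'] right=[] parent=Y
Step 4 (up): focus=Y path=root depth=0 children=['F', 'I'] (at root)
Step 5 (down 1): focus=I path=1 depth=1 children=[] left=['F'] right=[] parent=Y
Step 6 (up): focus=Y path=root depth=0 children=['F', 'I'] (at root)
Step 7 (down 1): focus=I path=1 depth=1 children=[] left=['F'] right=[] parent=Y
Step 8 (left): focus=F path=0 depth=1 children=['E', 'R'] left=[] right=['I'] parent=Y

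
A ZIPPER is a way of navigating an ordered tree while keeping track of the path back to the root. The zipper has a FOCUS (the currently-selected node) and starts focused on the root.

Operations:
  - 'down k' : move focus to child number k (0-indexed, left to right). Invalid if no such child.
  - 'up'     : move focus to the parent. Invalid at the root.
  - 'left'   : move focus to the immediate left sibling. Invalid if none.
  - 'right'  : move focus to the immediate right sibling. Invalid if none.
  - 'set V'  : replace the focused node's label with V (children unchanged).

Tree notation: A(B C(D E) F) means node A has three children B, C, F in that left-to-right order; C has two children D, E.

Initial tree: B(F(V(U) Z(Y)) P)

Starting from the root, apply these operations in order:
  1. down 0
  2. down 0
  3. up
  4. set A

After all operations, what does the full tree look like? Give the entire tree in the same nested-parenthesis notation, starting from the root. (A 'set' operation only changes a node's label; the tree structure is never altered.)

Step 1 (down 0): focus=F path=0 depth=1 children=['V', 'Z'] left=[] right=['P'] parent=B
Step 2 (down 0): focus=V path=0/0 depth=2 children=['U'] left=[] right=['Z'] parent=F
Step 3 (up): focus=F path=0 depth=1 children=['V', 'Z'] left=[] right=['P'] parent=B
Step 4 (set A): focus=A path=0 depth=1 children=['V', 'Z'] left=[] right=['P'] parent=B

Answer: B(A(V(U) Z(Y)) P)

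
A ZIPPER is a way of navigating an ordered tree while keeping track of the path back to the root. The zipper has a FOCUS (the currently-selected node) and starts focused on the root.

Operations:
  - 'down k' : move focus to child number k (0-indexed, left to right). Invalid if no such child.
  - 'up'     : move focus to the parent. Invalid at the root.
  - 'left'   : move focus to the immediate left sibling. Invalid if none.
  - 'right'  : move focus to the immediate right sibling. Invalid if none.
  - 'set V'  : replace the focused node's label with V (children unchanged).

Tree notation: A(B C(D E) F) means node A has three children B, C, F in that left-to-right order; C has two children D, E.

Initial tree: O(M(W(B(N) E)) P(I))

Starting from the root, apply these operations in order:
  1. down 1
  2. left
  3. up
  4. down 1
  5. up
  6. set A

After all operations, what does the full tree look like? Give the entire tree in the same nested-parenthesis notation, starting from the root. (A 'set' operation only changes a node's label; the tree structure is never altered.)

Step 1 (down 1): focus=P path=1 depth=1 children=['I'] left=['M'] right=[] parent=O
Step 2 (left): focus=M path=0 depth=1 children=['W'] left=[] right=['P'] parent=O
Step 3 (up): focus=O path=root depth=0 children=['M', 'P'] (at root)
Step 4 (down 1): focus=P path=1 depth=1 children=['I'] left=['M'] right=[] parent=O
Step 5 (up): focus=O path=root depth=0 children=['M', 'P'] (at root)
Step 6 (set A): focus=A path=root depth=0 children=['M', 'P'] (at root)

Answer: A(M(W(B(N) E)) P(I))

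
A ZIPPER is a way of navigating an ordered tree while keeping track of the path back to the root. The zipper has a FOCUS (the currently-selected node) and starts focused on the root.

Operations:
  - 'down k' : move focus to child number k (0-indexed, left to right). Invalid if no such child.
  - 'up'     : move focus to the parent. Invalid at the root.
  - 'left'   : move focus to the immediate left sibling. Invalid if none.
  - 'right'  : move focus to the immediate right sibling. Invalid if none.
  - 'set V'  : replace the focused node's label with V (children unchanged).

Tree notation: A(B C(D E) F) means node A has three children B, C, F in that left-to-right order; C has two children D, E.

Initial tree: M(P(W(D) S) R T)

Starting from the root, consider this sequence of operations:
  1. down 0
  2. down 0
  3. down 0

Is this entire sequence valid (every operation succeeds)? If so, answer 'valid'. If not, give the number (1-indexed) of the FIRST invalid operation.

Answer: valid

Derivation:
Step 1 (down 0): focus=P path=0 depth=1 children=['W', 'S'] left=[] right=['R', 'T'] parent=M
Step 2 (down 0): focus=W path=0/0 depth=2 children=['D'] left=[] right=['S'] parent=P
Step 3 (down 0): focus=D path=0/0/0 depth=3 children=[] left=[] right=[] parent=W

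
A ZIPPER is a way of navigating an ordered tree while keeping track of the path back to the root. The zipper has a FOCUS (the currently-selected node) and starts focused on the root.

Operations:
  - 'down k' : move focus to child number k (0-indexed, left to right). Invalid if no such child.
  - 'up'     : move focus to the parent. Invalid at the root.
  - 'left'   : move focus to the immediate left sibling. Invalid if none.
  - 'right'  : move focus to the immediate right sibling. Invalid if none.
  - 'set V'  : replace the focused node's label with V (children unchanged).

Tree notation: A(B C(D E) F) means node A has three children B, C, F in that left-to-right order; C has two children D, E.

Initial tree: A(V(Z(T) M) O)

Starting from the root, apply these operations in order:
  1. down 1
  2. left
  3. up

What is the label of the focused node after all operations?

Step 1 (down 1): focus=O path=1 depth=1 children=[] left=['V'] right=[] parent=A
Step 2 (left): focus=V path=0 depth=1 children=['Z', 'M'] left=[] right=['O'] parent=A
Step 3 (up): focus=A path=root depth=0 children=['V', 'O'] (at root)

Answer: A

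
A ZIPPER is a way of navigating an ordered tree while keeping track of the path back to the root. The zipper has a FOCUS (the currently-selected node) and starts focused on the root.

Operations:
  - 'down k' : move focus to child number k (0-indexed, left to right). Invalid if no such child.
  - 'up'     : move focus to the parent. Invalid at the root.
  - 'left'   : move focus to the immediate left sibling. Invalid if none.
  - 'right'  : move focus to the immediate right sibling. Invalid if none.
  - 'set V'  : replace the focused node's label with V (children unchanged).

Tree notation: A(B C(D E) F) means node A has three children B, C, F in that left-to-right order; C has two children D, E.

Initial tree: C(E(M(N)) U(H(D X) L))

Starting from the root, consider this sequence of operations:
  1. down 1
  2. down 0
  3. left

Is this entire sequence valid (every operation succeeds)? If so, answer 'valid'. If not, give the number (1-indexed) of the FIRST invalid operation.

Answer: 3

Derivation:
Step 1 (down 1): focus=U path=1 depth=1 children=['H', 'L'] left=['E'] right=[] parent=C
Step 2 (down 0): focus=H path=1/0 depth=2 children=['D', 'X'] left=[] right=['L'] parent=U
Step 3 (left): INVALID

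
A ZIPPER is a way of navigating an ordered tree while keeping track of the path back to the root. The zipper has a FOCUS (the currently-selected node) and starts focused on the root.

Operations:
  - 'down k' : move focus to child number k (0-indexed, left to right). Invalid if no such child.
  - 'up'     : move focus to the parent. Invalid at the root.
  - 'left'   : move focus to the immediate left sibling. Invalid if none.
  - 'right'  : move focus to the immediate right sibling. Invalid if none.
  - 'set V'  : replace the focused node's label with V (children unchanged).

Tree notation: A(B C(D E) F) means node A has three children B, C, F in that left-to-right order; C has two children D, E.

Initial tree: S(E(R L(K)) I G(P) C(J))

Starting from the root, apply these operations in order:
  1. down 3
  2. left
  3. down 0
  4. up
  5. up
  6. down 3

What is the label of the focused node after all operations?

Answer: C

Derivation:
Step 1 (down 3): focus=C path=3 depth=1 children=['J'] left=['E', 'I', 'G'] right=[] parent=S
Step 2 (left): focus=G path=2 depth=1 children=['P'] left=['E', 'I'] right=['C'] parent=S
Step 3 (down 0): focus=P path=2/0 depth=2 children=[] left=[] right=[] parent=G
Step 4 (up): focus=G path=2 depth=1 children=['P'] left=['E', 'I'] right=['C'] parent=S
Step 5 (up): focus=S path=root depth=0 children=['E', 'I', 'G', 'C'] (at root)
Step 6 (down 3): focus=C path=3 depth=1 children=['J'] left=['E', 'I', 'G'] right=[] parent=S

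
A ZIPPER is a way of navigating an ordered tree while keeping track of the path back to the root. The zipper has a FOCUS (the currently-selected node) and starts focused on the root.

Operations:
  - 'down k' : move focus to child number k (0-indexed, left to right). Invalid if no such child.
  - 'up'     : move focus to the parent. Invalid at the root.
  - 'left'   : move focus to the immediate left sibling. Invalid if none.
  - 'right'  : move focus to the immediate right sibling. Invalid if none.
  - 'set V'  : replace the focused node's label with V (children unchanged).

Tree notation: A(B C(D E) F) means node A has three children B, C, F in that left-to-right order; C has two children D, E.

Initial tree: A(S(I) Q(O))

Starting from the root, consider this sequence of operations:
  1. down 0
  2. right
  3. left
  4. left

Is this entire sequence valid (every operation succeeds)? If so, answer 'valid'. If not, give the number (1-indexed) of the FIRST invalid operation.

Step 1 (down 0): focus=S path=0 depth=1 children=['I'] left=[] right=['Q'] parent=A
Step 2 (right): focus=Q path=1 depth=1 children=['O'] left=['S'] right=[] parent=A
Step 3 (left): focus=S path=0 depth=1 children=['I'] left=[] right=['Q'] parent=A
Step 4 (left): INVALID

Answer: 4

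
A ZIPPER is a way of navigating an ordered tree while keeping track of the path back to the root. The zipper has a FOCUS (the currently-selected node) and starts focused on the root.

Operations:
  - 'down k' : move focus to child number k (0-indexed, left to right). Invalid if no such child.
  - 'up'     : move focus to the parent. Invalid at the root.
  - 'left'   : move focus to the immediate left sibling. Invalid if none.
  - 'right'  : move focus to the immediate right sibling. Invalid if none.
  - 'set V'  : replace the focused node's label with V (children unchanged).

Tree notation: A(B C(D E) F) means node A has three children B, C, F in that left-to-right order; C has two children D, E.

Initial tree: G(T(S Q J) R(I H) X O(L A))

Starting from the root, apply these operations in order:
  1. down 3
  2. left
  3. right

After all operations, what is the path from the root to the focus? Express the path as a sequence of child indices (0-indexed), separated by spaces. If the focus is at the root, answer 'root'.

Answer: 3

Derivation:
Step 1 (down 3): focus=O path=3 depth=1 children=['L', 'A'] left=['T', 'R', 'X'] right=[] parent=G
Step 2 (left): focus=X path=2 depth=1 children=[] left=['T', 'R'] right=['O'] parent=G
Step 3 (right): focus=O path=3 depth=1 children=['L', 'A'] left=['T', 'R', 'X'] right=[] parent=G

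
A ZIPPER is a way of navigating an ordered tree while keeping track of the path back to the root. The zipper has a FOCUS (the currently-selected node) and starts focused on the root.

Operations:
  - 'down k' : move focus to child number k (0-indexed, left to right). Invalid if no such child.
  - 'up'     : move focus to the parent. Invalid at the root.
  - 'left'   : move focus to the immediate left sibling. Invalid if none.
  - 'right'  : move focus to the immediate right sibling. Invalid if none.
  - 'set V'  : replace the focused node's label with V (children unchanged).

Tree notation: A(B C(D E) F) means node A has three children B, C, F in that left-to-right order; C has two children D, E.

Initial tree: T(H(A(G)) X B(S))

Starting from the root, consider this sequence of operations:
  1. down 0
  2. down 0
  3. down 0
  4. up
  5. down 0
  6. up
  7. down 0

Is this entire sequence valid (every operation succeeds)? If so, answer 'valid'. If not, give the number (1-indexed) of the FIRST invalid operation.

Answer: valid

Derivation:
Step 1 (down 0): focus=H path=0 depth=1 children=['A'] left=[] right=['X', 'B'] parent=T
Step 2 (down 0): focus=A path=0/0 depth=2 children=['G'] left=[] right=[] parent=H
Step 3 (down 0): focus=G path=0/0/0 depth=3 children=[] left=[] right=[] parent=A
Step 4 (up): focus=A path=0/0 depth=2 children=['G'] left=[] right=[] parent=H
Step 5 (down 0): focus=G path=0/0/0 depth=3 children=[] left=[] right=[] parent=A
Step 6 (up): focus=A path=0/0 depth=2 children=['G'] left=[] right=[] parent=H
Step 7 (down 0): focus=G path=0/0/0 depth=3 children=[] left=[] right=[] parent=A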